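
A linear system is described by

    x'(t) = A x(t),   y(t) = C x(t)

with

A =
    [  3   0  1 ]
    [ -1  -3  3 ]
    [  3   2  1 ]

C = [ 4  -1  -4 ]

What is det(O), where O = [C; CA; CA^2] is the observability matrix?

CA = [[1, -5, -3]]
CA^2 = [[-1, 9, -17]]
Observability matrix O = [C; CA; CA^2] = [[4, -1, -4], [1, -5, -3], [-1, 9, -17]]
Expanding along the first row, det(O) = 4·((-5)·(-17) - (-3)·9) - (-1)·(1·(-17) - (-3)·(-1)) + (-4)·(1·9 - (-5)·(-1)) = 4·112 - (-1)·(-20) + (-4)·4 = 412
Since det(O) ≠ 0, rank(O) = 3 and the system is completely observable.

412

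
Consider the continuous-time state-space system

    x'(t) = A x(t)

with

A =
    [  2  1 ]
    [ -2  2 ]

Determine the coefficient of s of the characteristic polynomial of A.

For a 2×2 matrix, det(sI - A) = s^2 - (tr A)s + det A.
tr A = 4, det A = 6.
So p(s) = s^2 - 4s + 6.
The coefficient of s is -4.

-4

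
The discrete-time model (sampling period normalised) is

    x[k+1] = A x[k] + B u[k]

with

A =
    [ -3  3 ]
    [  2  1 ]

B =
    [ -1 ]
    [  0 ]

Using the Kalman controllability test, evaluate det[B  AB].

AB = [[3], [-2]]
Controllability matrix C = [B  AB] = [[-1, 3], [0, -2]]
det(C) = (-1)·(-2) - 3·0 = 2 - 0 = 2
Since det(C) ≠ 0, rank(C) = 2 and the system is completely controllable.

2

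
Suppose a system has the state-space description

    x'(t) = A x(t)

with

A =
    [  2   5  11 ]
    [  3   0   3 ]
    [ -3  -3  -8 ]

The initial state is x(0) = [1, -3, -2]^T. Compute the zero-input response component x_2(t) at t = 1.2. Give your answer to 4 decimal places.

-6.1377

det(sI - A) = s^3 - (tr A)s^2 + (M11 + M22 + M33)s - det A, where Mii is the 2×2 principal minor of A obtained by deleting row i and column i.
tr A = 2 + 0 + (-8) = -6; M11 = 0·(-8) - 3·(-3) = 0 - (-9) = 9; M22 = 2·(-8) - 11·(-3) = -16 - (-33) = 17; M33 = 2·0 - 5·3 = 0 - 15 = -15; sum of minors = 11.
det A = 2·(0·(-8) - 3·(-3)) - 5·(3·(-8) - 3·(-3)) + 11·(3·(-3) - 0·(-3)) = 2·9 - 5·(-15) + 11·(-9) = -6.
So p(s) = det(sI - A) = s^3 + 6s^2 + 11s + 6.
Rational-root test: any integer root divides 6. Testing small divisors, s = -1 works: p(-1) = -1 + 6 + (-11) + 6 = 0, so (s + 1) is a factor.
Dividing, p(s) = (s + 1)(s^2 + 5s + 6).
Factor s^2 + 5s + 6: two numbers with sum -5 and product 6 are -2 and -3, so s^2 + 5s + 6 = (s + 2)(s + 3).
Hence p(s) = (s + 1) (s + 2) (s + 3), with roots -3, -2, -1.
The eigenvalues -3, -2, -1 are distinct and real, so A is diagonalisable and x(t) = e^{At} x(0) = V diag(e^{λ_i t}) V^{-1} x(0), where the columns of V are the eigenvectors.
λ = -3: A - (-3)I = [[5, 5, 11], [3, 3, 3], [-3, -3, -5]]. v must be orthogonal to every row; (row 1) × (row 2) = [-18, 18, 0], so take v_1 = [-1, 1, 0]^T.
λ = -2: A - (-2)I = [[4, 5, 11], [3, 2, 3], [-3, -3, -6]]. v must be orthogonal to every row; (row 1) × (row 2) = [-7, 21, -7], so take v_2 = [-1, 3, -1]^T.
λ = -1: A - (-1)I = [[3, 5, 11], [3, 1, 3], [-3, -3, -7]]. v must be orthogonal to every row; (row 1) × (row 2) = [4, 24, -12], so take v_3 = [1, 6, -3]^T.
V = [v_1 v_2 v_3] = [[-1, -1, 1], [1, 3, 6], [0, -1, -3]] has det V = -1, so V^{-1} = adj(V)/det V = [[3, 4, 9], [-3, -3, -7], [1, 1, 2]].
Modal coordinates z(0) = V^{-1} x(0): 3·1 + 4·(-3) + 9·(-2) = -27; (-3)·1 + (-3)·(-3) + (-7)·(-2) = 20; 1·1 + 1·(-3) + 2·(-2) = -6; so z(0) = [-27, 20, -6]^T.
x_2(t) = Σ_i (v_i)_2 · z_i(0) · e^{λ_i t} (row 2 of V times the modal terms).
x_2(1.2) = 1·(-27)·e^{-3·1.2} + 3·20·e^{-2·1.2} + 6·(-6)·e^{-1·1.2} = (-27)·0.027324 + 60·0.090718 + (-36)·0.301194 = -6.1377.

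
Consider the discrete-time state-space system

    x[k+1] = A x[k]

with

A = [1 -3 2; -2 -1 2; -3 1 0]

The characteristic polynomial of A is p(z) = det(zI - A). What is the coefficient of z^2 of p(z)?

0

Expand det(zI - A) for the 3×3 matrix.
p(z) = z^3 - 3z - 6.
(Check: constant term = det(-A) = (-1)^3 det A = -6; coefficient of z^2 = -tr A = 0.)
The coefficient of z^2 is 0.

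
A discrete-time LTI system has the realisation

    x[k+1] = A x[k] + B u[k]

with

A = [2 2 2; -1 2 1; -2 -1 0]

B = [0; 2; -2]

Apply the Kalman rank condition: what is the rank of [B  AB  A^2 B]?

AB = [[0], [2], [-2]]
A^2B = [[0], [2], [-2]]
Controllability matrix C = [B  AB  A^2B] = [[0, 0, 0], [2, 2, 2], [-2, -2, -2]]
Every column of C is a scalar multiple of column 1 = [0, 2, -2] (multipliers 1, 1, 1), so the columns span a one-dimensional space.
C ≠ 0, hence rank(C) = 1.
rank(C) = 1 < n = 3, so the pair (A, B) is not completely controllable.

1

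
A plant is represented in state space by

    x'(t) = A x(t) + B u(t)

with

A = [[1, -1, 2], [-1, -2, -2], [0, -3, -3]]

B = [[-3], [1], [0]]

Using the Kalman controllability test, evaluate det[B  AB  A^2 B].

-33

AB = [[-4], [1], [-3]]
A^2B = [[-11], [8], [6]]
Controllability matrix C = [B  AB  A^2B] = [[-3, -4, -11], [1, 1, 8], [0, -3, 6]]
Expanding along the first row, det(C) = (-3)·(1·6 - 8·(-3)) - (-4)·(1·6 - 8·0) + (-11)·(1·(-3) - 1·0) = (-3)·30 - (-4)·6 + (-11)·(-3) = -33
Since det(C) ≠ 0, rank(C) = 3 and the system is completely controllable.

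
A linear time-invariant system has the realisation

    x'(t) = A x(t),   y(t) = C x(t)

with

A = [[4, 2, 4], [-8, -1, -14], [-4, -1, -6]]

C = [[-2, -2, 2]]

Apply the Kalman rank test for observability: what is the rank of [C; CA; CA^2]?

2

CA = [[0, -4, 8]]
CA^2 = [[0, -4, 8]]
Observability matrix O = [C; CA; CA^2] = [[-2, -2, 2], [0, -4, 8], [0, -4, 8]]
The columns c1, c2, c3 of O are linearly dependent: -c1 + 2·c2 + c3 = 0 (check each entry), so rank(O) ≤ 2.
The 2×2 minor from rows 1, 2, columns 1, 2 is (-2)·(-4) - (-2)·0 = 8 - 0 = 8 ≠ 0, so rank(O) = 2.
rank(O) = 2 < n = 3, so the pair (A, C) is not completely observable.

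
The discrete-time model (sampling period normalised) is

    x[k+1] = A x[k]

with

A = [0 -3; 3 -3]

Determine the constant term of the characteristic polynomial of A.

9

For a 2×2 matrix, det(zI - A) = z^2 - (tr A)z + det A.
tr A = -3, det A = 9.
So p(z) = z^2 + 3z + 9.
The constant term is 9.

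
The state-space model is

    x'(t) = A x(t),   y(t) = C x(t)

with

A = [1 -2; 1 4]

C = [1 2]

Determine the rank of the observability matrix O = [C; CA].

1

CA = [[3, 6]]
Observability matrix O = [C; CA] = [[1, 2], [3, 6]]
Every row of O is a scalar multiple of row 1 = [1, 2] (multipliers 1, 3), so the rows span a one-dimensional space.
O ≠ 0, hence rank(O) = 1.
rank(O) = 1 < n = 2, so the pair (A, C) is not completely observable.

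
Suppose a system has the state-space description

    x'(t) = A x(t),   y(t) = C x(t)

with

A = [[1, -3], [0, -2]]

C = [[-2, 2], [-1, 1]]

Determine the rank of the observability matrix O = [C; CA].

1

CA = [[-2, 2], [-1, 1]]
Observability matrix O = [C; CA] = [[-2, 2], [-1, 1], [-2, 2], [-1, 1]]
Every row of O is a scalar multiple of row 1 = [-2, 2] (multipliers 1, 1/2, 1, 1/2), so the rows span a one-dimensional space.
O ≠ 0, hence rank(O) = 1.
rank(O) = 1 < n = 2, so the pair (A, C) is not completely observable.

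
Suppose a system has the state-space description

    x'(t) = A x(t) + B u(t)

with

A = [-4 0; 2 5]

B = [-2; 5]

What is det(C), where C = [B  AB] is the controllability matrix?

-82

AB = [[8], [21]]
Controllability matrix C = [B  AB] = [[-2, 8], [5, 21]]
det(C) = (-2)·21 - 8·5 = -42 - 40 = -82
Since det(C) ≠ 0, rank(C) = 2 and the system is completely controllable.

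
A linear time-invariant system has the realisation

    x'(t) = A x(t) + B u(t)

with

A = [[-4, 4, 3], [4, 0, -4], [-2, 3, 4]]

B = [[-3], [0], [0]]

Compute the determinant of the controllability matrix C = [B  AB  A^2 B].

AB = [[12], [-12], [6]]
A^2B = [[-78], [24], [-36]]
Controllability matrix C = [B  AB  A^2B] = [[-3, 12, -78], [0, -12, 24], [0, 6, -36]]
Expanding along the first row, det(C) = (-3)·((-12)·(-36) - 24·6) - 12·(0·(-36) - 24·0) + (-78)·(0·6 - (-12)·0) = (-3)·288 - 12·0 + (-78)·0 = -864
Since det(C) ≠ 0, rank(C) = 3 and the system is completely controllable.

-864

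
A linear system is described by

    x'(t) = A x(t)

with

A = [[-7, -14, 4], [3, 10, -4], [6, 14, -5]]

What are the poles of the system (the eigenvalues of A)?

det(sI - A) = s^3 - (tr A)s^2 + (M11 + M22 + M33)s - det A, where Mii is the 2×2 principal minor of A obtained by deleting row i and column i.
tr A = (-7) + 10 + (-5) = -2; M11 = 10·(-5) - (-4)·14 = -50 - (-56) = 6; M22 = (-7)·(-5) - 4·6 = 35 - 24 = 11; M33 = (-7)·10 - (-14)·3 = -70 - (-42) = -28; sum of minors = -11.
det A = (-7)·(10·(-5) - (-4)·14) - (-14)·(3·(-5) - (-4)·6) + 4·(3·14 - 10·6) = (-7)·6 - (-14)·9 + 4·(-18) = 12.
So p(s) = det(sI - A) = s^3 + 2s^2 - 11s - 12.
Rational-root test: any integer root divides -12. Testing small divisors, s = -1 works: p(-1) = -1 + 2 + 11 + (-12) = 0, so (s + 1) is a factor.
Dividing, p(s) = (s + 1)(s^2 + s - 12).
Factor s^2 + s - 12: two numbers with sum -1 and product -12 are 3 and -4, so s^2 + s - 12 = (s - 3)(s + 4).
Hence p(s) = (s - 3) (s + 1) (s + 4), with roots -4, -1, 3.
At least one eigenvalue has non-negative real part, so the system is not asymptotically stable.

-4, -1, 3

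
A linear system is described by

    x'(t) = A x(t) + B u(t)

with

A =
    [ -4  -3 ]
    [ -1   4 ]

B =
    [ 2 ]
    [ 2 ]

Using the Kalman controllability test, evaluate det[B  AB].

AB = [[-14], [6]]
Controllability matrix C = [B  AB] = [[2, -14], [2, 6]]
det(C) = 2·6 - (-14)·2 = 12 - (-28) = 40
Since det(C) ≠ 0, rank(C) = 2 and the system is completely controllable.

40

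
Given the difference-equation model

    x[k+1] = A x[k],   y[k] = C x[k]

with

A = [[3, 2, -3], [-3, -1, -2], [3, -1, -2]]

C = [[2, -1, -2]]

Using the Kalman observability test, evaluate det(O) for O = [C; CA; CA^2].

CA = [[3, 7, 0]]
CA^2 = [[-12, -1, -23]]
Observability matrix O = [C; CA; CA^2] = [[2, -1, -2], [3, 7, 0], [-12, -1, -23]]
Expanding along the first row, det(O) = 2·(7·(-23) - 0·(-1)) - (-1)·(3·(-23) - 0·(-12)) + (-2)·(3·(-1) - 7·(-12)) = 2·(-161) - (-1)·(-69) + (-2)·81 = -553
Since det(O) ≠ 0, rank(O) = 3 and the system is completely observable.

-553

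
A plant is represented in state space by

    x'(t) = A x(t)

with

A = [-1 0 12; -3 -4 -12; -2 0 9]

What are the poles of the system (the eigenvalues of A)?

-4, 3, 5

det(sI - A) = s^3 - (tr A)s^2 + (M11 + M22 + M33)s - det A, where Mii is the 2×2 principal minor of A obtained by deleting row i and column i.
tr A = (-1) + (-4) + 9 = 4; M11 = (-4)·9 - (-12)·0 = -36 - 0 = -36; M22 = (-1)·9 - 12·(-2) = -9 - (-24) = 15; M33 = (-1)·(-4) - 0·(-3) = 4 - 0 = 4; sum of minors = -17.
det A = (-1)·((-4)·9 - (-12)·0) - 0·((-3)·9 - (-12)·(-2)) + 12·((-3)·0 - (-4)·(-2)) = (-1)·(-36) - 0·(-51) + 12·(-8) = -60.
So p(s) = det(sI - A) = s^3 - 4s^2 - 17s + 60.
Rational-root test: any integer root divides 60. Testing small divisors, s = 3 works: p(3) = 27 + (-36) + (-51) + 60 = 0, so (s - 3) is a factor.
Dividing, p(s) = (s - 3)(s^2 - s - 20).
Factor s^2 - s - 20: two numbers with sum 1 and product -20 are 5 and -4, so s^2 - s - 20 = (s - 5)(s + 4).
Hence p(s) = (s - 5) (s - 3) (s + 4), with roots -4, 3, 5.
At least one eigenvalue has non-negative real part, so the system is not asymptotically stable.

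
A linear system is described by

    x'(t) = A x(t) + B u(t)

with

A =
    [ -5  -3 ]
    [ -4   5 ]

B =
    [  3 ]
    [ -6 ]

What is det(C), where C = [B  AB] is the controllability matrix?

AB = [[3], [-42]]
Controllability matrix C = [B  AB] = [[3, 3], [-6, -42]]
det(C) = 3·(-42) - 3·(-6) = -126 - (-18) = -108
Since det(C) ≠ 0, rank(C) = 2 and the system is completely controllable.

-108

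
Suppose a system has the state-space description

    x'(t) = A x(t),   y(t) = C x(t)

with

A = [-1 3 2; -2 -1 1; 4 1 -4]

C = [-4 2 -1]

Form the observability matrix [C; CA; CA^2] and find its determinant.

CA = [[-4, -15, -2]]
CA^2 = [[26, 1, -15]]
Observability matrix O = [C; CA; CA^2] = [[-4, 2, -1], [-4, -15, -2], [26, 1, -15]]
Expanding along the first row, det(O) = (-4)·((-15)·(-15) - (-2)·1) - 2·((-4)·(-15) - (-2)·26) + (-1)·((-4)·1 - (-15)·26) = (-4)·227 - 2·112 + (-1)·386 = -1518
Since det(O) ≠ 0, rank(O) = 3 and the system is completely observable.

-1518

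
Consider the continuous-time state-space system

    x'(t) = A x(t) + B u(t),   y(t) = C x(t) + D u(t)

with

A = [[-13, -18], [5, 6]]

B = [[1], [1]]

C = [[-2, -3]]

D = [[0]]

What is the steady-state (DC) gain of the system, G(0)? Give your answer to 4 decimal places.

G(0) = C(-A)^{-1}B + D = -C A^{-1} B + D.
det A = 12, so A^{-1} = (1/12)·adj(A) = [[1/2, 3/2], [-5/12, -13/12]]
A^{-1} B = [2, -3/2]^T
C A^{-1} B = 1/2
G(0) = D - C A^{-1} B = 0 - (1/2) = -1/2 ≈ -0.5000

-0.5000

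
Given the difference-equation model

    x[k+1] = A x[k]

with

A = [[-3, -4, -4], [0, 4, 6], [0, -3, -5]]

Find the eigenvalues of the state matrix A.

det(zI - A) = z^3 - (tr A)z^2 + (M11 + M22 + M33)z - det A, where Mii is the 2×2 principal minor of A obtained by deleting row i and column i.
tr A = (-3) + 4 + (-5) = -4; M11 = 4·(-5) - 6·(-3) = -20 - (-18) = -2; M22 = (-3)·(-5) - (-4)·0 = 15 - 0 = 15; M33 = (-3)·4 - (-4)·0 = -12 - 0 = -12; sum of minors = 1.
det A = (-3)·(4·(-5) - 6·(-3)) - (-4)·(0·(-5) - 6·0) + (-4)·(0·(-3) - 4·0) = (-3)·(-2) - (-4)·0 + (-4)·0 = 6.
So p(z) = det(zI - A) = z^3 + 4z^2 + z - 6.
Rational-root test: any integer root divides -6. Testing small divisors, z = 1 works: p(1) = 1 + 4 + 1 + (-6) = 0, so (z - 1) is a factor.
Dividing, p(z) = (z - 1)(z^2 + 5z + 6).
Factor z^2 + 5z + 6: two numbers with sum -5 and product 6 are -2 and -3, so z^2 + 5z + 6 = (z + 2)(z + 3).
Hence p(z) = (z - 1) (z + 2) (z + 3), with roots -3, -2, 1.

-3, -2, 1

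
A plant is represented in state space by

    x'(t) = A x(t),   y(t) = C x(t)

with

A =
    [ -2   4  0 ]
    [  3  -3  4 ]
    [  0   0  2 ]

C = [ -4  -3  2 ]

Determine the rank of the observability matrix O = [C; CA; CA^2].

CA = [[-1, -7, -8]]
CA^2 = [[-19, 17, -44]]
Observability matrix O = [C; CA; CA^2] = [[-4, -3, 2], [-1, -7, -8], [-19, 17, -44]]
det(O) = (-4)·((-7)·(-44) - (-8)·17) - (-3)·((-1)·(-44) - (-8)·(-19)) + 2·((-1)·17 - (-7)·(-19)) = (-4)·444 - (-3)·(-108) + 2·(-150) = -2400 ≠ 0, so rank(O) = 3.
rank(O) = 3 = n, so the pair (A, C) is completely observable.

3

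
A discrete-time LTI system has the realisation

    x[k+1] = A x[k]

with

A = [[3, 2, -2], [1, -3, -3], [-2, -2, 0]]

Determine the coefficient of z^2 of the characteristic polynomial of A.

Expand det(zI - A) for the 3×3 matrix.
p(z) = z^3 - 21z - 10.
(Check: constant term = det(-A) = (-1)^3 det A = -10; coefficient of z^2 = -tr A = 0.)
The coefficient of z^2 is 0.

0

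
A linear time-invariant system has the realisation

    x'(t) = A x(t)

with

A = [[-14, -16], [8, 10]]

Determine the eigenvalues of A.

det(sI - A) = s^2 - (tr A)s + det A, with tr A = (-14) + 10 = -4 and det A = (-14)·10 - (-16)·8 = -140 - (-128) = -12.
So p(s) = det(sI - A) = s^2 + 4s - 12.
Factor s^2 + 4s - 12: two numbers with sum -4 and product -12 are 2 and -6, so s^2 + 4s - 12 = (s - 2)(s + 6).
Hence p(s) = (s - 2) (s + 6), with roots -6, 2.
At least one eigenvalue has non-negative real part, so the system is not asymptotically stable.

-6, 2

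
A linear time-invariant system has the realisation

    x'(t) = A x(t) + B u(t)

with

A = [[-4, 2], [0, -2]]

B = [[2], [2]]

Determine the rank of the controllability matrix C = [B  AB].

1

AB = [[-4], [-4]]
Controllability matrix C = [B  AB] = [[2, -4], [2, -4]]
Every column of C is a scalar multiple of column 1 = [2, 2] (multipliers 1, -2), so the columns span a one-dimensional space.
C ≠ 0, hence rank(C) = 1.
rank(C) = 1 < n = 2, so the pair (A, B) is not completely controllable.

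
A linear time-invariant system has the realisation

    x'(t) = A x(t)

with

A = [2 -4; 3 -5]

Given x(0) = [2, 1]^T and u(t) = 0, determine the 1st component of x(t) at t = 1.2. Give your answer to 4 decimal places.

det(sI - A) = s^2 - (tr A)s + det A, with tr A = 2 + (-5) = -3 and det A = 2·(-5) - (-4)·3 = -10 - (-12) = 2.
So p(s) = det(sI - A) = s^2 + 3s + 2.
Factor s^2 + 3s + 2: two numbers with sum -3 and product 2 are -1 and -2, so s^2 + 3s + 2 = (s + 1)(s + 2).
Hence p(s) = (s + 1) (s + 2), with roots -2, -1.
The eigenvalues -2, -1 are distinct and real, so A is diagonalisable and x(t) = e^{At} x(0) = V diag(e^{λ_i t}) V^{-1} x(0), where the columns of V are the eigenvectors.
λ = -2: A - (-2)I = [[4, -4], [3, -3]]. Row 1 gives 4·v1 + (-4)·v2 = 0, so take v_1 = [1, 1]^T.
λ = -1: A - (-1)I = [[3, -4], [3, -4]]. Row 1 gives 3·v1 + (-4)·v2 = 0, so take v_2 = [-4, -3]^T.
V = [v_1 v_2] = [[1, -4], [1, -3]] has det V = 1, so V^{-1} = adj(V)/det V = [[-3, 4], [-1, 1]].
Modal coordinates z(0) = V^{-1} x(0): (-3)·2 + 4·1 = -2; (-1)·2 + 1·1 = -1; so z(0) = [-2, -1]^T.
x_1(t) = Σ_i (v_i)_1 · z_i(0) · e^{λ_i t} (row 1 of V times the modal terms).
x_1(1.2) = 1·(-2)·e^{-2·1.2} + (-4)·(-1)·e^{-1·1.2} = (-2)·0.090718 + 4·0.301194 = 1.0233.

1.0233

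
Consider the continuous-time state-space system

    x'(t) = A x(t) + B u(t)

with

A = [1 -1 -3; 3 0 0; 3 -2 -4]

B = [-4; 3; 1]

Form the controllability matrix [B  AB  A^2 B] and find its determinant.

5664

AB = [[-10], [-12], [-22]]
A^2B = [[68], [-30], [82]]
Controllability matrix C = [B  AB  A^2B] = [[-4, -10, 68], [3, -12, -30], [1, -22, 82]]
Expanding along the first row, det(C) = (-4)·((-12)·82 - (-30)·(-22)) - (-10)·(3·82 - (-30)·1) + 68·(3·(-22) - (-12)·1) = (-4)·(-1644) - (-10)·276 + 68·(-54) = 5664
Since det(C) ≠ 0, rank(C) = 3 and the system is completely controllable.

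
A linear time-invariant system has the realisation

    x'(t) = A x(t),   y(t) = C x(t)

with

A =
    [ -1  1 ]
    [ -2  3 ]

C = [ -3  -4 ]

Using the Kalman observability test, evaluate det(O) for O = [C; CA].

89

CA = [[11, -15]]
Observability matrix O = [C; CA] = [[-3, -4], [11, -15]]
det(O) = (-3)·(-15) - (-4)·11 = 45 - (-44) = 89
Since det(O) ≠ 0, rank(O) = 2 and the system is completely observable.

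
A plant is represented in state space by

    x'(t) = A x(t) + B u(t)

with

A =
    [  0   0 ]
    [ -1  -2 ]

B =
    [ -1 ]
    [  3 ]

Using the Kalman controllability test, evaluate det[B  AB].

AB = [[0], [-5]]
Controllability matrix C = [B  AB] = [[-1, 0], [3, -5]]
det(C) = (-1)·(-5) - 0·3 = 5 - 0 = 5
Since det(C) ≠ 0, rank(C) = 2 and the system is completely controllable.

5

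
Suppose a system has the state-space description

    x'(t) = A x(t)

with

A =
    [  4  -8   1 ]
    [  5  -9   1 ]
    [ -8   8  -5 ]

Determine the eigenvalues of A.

-5, -4, -1

det(sI - A) = s^3 - (tr A)s^2 + (M11 + M22 + M33)s - det A, where Mii is the 2×2 principal minor of A obtained by deleting row i and column i.
tr A = 4 + (-9) + (-5) = -10; M11 = (-9)·(-5) - 1·8 = 45 - 8 = 37; M22 = 4·(-5) - 1·(-8) = -20 - (-8) = -12; M33 = 4·(-9) - (-8)·5 = -36 - (-40) = 4; sum of minors = 29.
det A = 4·((-9)·(-5) - 1·8) - (-8)·(5·(-5) - 1·(-8)) + 1·(5·8 - (-9)·(-8)) = 4·37 - (-8)·(-17) + 1·(-32) = -20.
So p(s) = det(sI - A) = s^3 + 10s^2 + 29s + 20.
Rational-root test: any integer root divides 20. Testing small divisors, s = -1 works: p(-1) = -1 + 10 + (-29) + 20 = 0, so (s + 1) is a factor.
Dividing, p(s) = (s + 1)(s^2 + 9s + 20).
Factor s^2 + 9s + 20: two numbers with sum -9 and product 20 are -4 and -5, so s^2 + 9s + 20 = (s + 4)(s + 5).
Hence p(s) = (s + 1) (s + 4) (s + 5), with roots -5, -4, -1.
All eigenvalues have negative real part, so the system is asymptotically stable.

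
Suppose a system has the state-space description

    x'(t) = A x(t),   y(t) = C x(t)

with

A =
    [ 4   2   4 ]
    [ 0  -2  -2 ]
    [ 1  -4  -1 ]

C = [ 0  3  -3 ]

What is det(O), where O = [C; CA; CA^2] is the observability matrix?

-378

CA = [[-3, 6, -3]]
CA^2 = [[-15, -6, -21]]
Observability matrix O = [C; CA; CA^2] = [[0, 3, -3], [-3, 6, -3], [-15, -6, -21]]
Expanding along the first row, det(O) = 0·(6·(-21) - (-3)·(-6)) - 3·((-3)·(-21) - (-3)·(-15)) + (-3)·((-3)·(-6) - 6·(-15)) = 0·(-144) - 3·18 + (-3)·108 = -378
Since det(O) ≠ 0, rank(O) = 3 and the system is completely observable.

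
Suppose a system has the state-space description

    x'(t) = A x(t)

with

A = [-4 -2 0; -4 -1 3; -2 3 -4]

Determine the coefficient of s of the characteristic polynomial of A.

Expand det(sI - A) for the 3×3 matrix.
p(s) = s^3 + 9s^2 + 7s - 64.
(Check: constant term = det(-A) = (-1)^3 det A = -64; coefficient of s^2 = -tr A = 9.)
The coefficient of s is 7.

7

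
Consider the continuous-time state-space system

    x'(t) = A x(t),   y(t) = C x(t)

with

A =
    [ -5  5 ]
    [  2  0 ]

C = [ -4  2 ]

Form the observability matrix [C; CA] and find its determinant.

CA = [[24, -20]]
Observability matrix O = [C; CA] = [[-4, 2], [24, -20]]
det(O) = (-4)·(-20) - 2·24 = 80 - 48 = 32
Since det(O) ≠ 0, rank(O) = 2 and the system is completely observable.

32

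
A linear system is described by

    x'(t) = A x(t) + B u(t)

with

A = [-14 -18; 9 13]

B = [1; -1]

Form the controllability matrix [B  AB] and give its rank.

AB = [[4], [-4]]
Controllability matrix C = [B  AB] = [[1, 4], [-1, -4]]
Every column of C is a scalar multiple of column 1 = [1, -1] (multipliers 1, 4), so the columns span a one-dimensional space.
C ≠ 0, hence rank(C) = 1.
rank(C) = 1 < n = 2, so the pair (A, B) is not completely controllable.

1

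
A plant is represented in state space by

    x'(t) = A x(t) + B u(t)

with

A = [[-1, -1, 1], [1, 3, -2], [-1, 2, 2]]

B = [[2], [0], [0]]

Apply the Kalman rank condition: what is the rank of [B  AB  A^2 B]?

AB = [[-2], [2], [-2]]
A^2B = [[-2], [8], [2]]
Controllability matrix C = [B  AB  A^2B] = [[2, -2, -2], [0, 2, 8], [0, -2, 2]]
det(C) = 2·(2·2 - 8·(-2)) - (-2)·(0·2 - 8·0) + (-2)·(0·(-2) - 2·0) = 2·20 - (-2)·0 + (-2)·0 = 40 ≠ 0, so rank(C) = 3.
rank(C) = 3 = n, so the pair (A, B) is completely controllable.

3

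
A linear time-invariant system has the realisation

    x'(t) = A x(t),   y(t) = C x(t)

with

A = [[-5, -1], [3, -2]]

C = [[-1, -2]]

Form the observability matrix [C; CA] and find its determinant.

CA = [[-1, 5]]
Observability matrix O = [C; CA] = [[-1, -2], [-1, 5]]
det(O) = (-1)·5 - (-2)·(-1) = -5 - 2 = -7
Since det(O) ≠ 0, rank(O) = 2 and the system is completely observable.

-7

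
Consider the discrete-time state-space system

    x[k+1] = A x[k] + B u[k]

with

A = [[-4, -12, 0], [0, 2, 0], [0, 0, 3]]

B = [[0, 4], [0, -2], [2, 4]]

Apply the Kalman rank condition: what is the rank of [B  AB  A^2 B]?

2

AB = [[0, 8], [0, -4], [6, 12]]
A^2B = [[0, 16], [0, -8], [18, 36]]
Controllability matrix C = [B  AB  A^2B] = [[0, 4, 0, 8, 0, 16], [0, -2, 0, -4, 0, -8], [2, 4, 6, 12, 18, 36]]
The rows r1, r2, r3 of C are linearly dependent: r1 + 2·r2 = 0 (check each entry), so rank(C) ≤ 2.
The 2×2 minor from rows 1, 3, columns 1, 2 is 0·4 - 4·2 = 0 - 8 = -8 ≠ 0, so rank(C) = 2.
rank(C) = 2 < n = 3, so the pair (A, B) is not completely controllable.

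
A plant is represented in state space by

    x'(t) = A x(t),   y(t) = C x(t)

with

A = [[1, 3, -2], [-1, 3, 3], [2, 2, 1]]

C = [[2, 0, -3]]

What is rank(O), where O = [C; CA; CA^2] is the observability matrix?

CA = [[-4, 0, -7]]
CA^2 = [[-18, -26, 1]]
Observability matrix O = [C; CA; CA^2] = [[2, 0, -3], [-4, 0, -7], [-18, -26, 1]]
det(O) = 2·(0·1 - (-7)·(-26)) - 0·((-4)·1 - (-7)·(-18)) + (-3)·((-4)·(-26) - 0·(-18)) = 2·(-182) - 0·(-130) + (-3)·104 = -676 ≠ 0, so rank(O) = 3.
rank(O) = 3 = n, so the pair (A, C) is completely observable.

3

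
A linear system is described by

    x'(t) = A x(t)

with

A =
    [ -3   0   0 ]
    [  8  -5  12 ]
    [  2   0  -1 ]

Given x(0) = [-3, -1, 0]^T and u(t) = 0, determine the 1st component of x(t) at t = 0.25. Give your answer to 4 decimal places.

-1.4171

det(sI - A) = s^3 - (tr A)s^2 + (M11 + M22 + M33)s - det A, where Mii is the 2×2 principal minor of A obtained by deleting row i and column i.
tr A = (-3) + (-5) + (-1) = -9; M11 = (-5)·(-1) - 12·0 = 5 - 0 = 5; M22 = (-3)·(-1) - 0·2 = 3 - 0 = 3; M33 = (-3)·(-5) - 0·8 = 15 - 0 = 15; sum of minors = 23.
det A = (-3)·((-5)·(-1) - 12·0) - 0·(8·(-1) - 12·2) + 0·(8·0 - (-5)·2) = (-3)·5 - 0·(-32) + 0·10 = -15.
So p(s) = det(sI - A) = s^3 + 9s^2 + 23s + 15.
Rational-root test: any integer root divides 15. Testing small divisors, s = -1 works: p(-1) = -1 + 9 + (-23) + 15 = 0, so (s + 1) is a factor.
Dividing, p(s) = (s + 1)(s^2 + 8s + 15).
Factor s^2 + 8s + 15: two numbers with sum -8 and product 15 are -3 and -5, so s^2 + 8s + 15 = (s + 3)(s + 5).
Hence p(s) = (s + 1) (s + 3) (s + 5), with roots -5, -3, -1.
The eigenvalues -5, -3, -1 are distinct and real, so A is diagonalisable and x(t) = e^{At} x(0) = V diag(e^{λ_i t}) V^{-1} x(0), where the columns of V are the eigenvectors.
λ = -5: A - (-5)I = [[2, 0, 0], [8, 0, 12], [2, 0, 4]]. v must be orthogonal to every row; (row 1) × (row 2) = [0, -24, 0], so take v_1 = [0, 1, 0]^T.
λ = -3: A - (-3)I = [[0, 0, 0], [8, -2, 12], [2, 0, 2]]. v must be orthogonal to every row; (row 2) × (row 3) = [-4, 8, 4], so take v_2 = [1, -2, -1]^T.
λ = -1: A - (-1)I = [[-2, 0, 0], [8, -4, 12], [2, 0, 0]]. v must be orthogonal to every row; (row 1) × (row 2) = [0, 24, 8], so take v_3 = [0, 3, 1]^T.
V = [v_1 v_2 v_3] = [[0, 1, 0], [1, -2, 3], [0, -1, 1]] has det V = -1, so V^{-1} = adj(V)/det V = [[-1, 1, -3], [1, 0, 0], [1, 0, 1]].
Modal coordinates z(0) = V^{-1} x(0): (-1)·(-3) + 1·(-1) + (-3)·0 = 2; 1·(-3) + 0·(-1) + 0·0 = -3; 1·(-3) + 0·(-1) + 1·0 = -3; so z(0) = [2, -3, -3]^T.
x_1(t) = Σ_i (v_i)_1 · z_i(0) · e^{λ_i t} (row 1 of V times the modal terms).
x_1(0.25) = 0·2·e^{-5·0.25} + 1·(-3)·e^{-3·0.25} + 0·(-3)·e^{-1·0.25} = 0·0.286505 + (-3)·0.472367 + 0·0.778801 = -1.4171.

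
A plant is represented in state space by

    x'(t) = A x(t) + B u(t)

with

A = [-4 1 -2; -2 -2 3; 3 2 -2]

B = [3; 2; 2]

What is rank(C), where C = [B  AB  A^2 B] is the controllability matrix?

AB = [[-14], [-4], [9]]
A^2B = [[34], [63], [-68]]
Controllability matrix C = [B  AB  A^2B] = [[3, -14, 34], [2, -4, 63], [2, 9, -68]]
det(C) = 3·((-4)·(-68) - 63·9) - (-14)·(2·(-68) - 63·2) + 34·(2·9 - (-4)·2) = 3·(-295) - (-14)·(-262) + 34·26 = -3669 ≠ 0, so rank(C) = 3.
rank(C) = 3 = n, so the pair (A, B) is completely controllable.

3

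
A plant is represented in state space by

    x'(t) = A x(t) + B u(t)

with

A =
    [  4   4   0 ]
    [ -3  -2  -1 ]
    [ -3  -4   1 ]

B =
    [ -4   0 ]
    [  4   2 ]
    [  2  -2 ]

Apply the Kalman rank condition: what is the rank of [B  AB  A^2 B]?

AB = [[0, 8], [2, -2], [-2, -10]]
A^2B = [[8, 24], [-2, -10], [-10, -26]]
Controllability matrix C = [B  AB  A^2B] = [[-4, 0, 0, 8, 8, 24], [4, 2, 2, -2, -2, -10], [2, -2, -2, -10, -10, -26]]
The rows r1, r2, r3 of C are linearly dependent: 3·r1 + 2·r2 + 2·r3 = 0 (check each entry), so rank(C) ≤ 2.
The 2×2 minor from rows 1, 2, columns 1, 2 is (-4)·2 - 0·4 = -8 - 0 = -8 ≠ 0, so rank(C) = 2.
rank(C) = 2 < n = 3, so the pair (A, B) is not completely controllable.

2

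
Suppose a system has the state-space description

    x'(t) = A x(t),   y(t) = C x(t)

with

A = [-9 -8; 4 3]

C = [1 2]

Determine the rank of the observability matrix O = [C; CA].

1

CA = [[-1, -2]]
Observability matrix O = [C; CA] = [[1, 2], [-1, -2]]
Every row of O is a scalar multiple of row 1 = [1, 2] (multipliers 1, -1), so the rows span a one-dimensional space.
O ≠ 0, hence rank(O) = 1.
rank(O) = 1 < n = 2, so the pair (A, C) is not completely observable.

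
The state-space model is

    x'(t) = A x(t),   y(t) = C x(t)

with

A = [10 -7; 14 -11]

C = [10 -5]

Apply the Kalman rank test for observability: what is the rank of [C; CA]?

1

CA = [[30, -15]]
Observability matrix O = [C; CA] = [[10, -5], [30, -15]]
Every row of O is a scalar multiple of row 1 = [10, -5] (multipliers 1, 3), so the rows span a one-dimensional space.
O ≠ 0, hence rank(O) = 1.
rank(O) = 1 < n = 2, so the pair (A, C) is not completely observable.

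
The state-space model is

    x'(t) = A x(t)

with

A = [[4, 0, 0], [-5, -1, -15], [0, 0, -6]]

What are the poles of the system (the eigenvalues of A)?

det(sI - A) = s^3 - (tr A)s^2 + (M11 + M22 + M33)s - det A, where Mii is the 2×2 principal minor of A obtained by deleting row i and column i.
tr A = 4 + (-1) + (-6) = -3; M11 = (-1)·(-6) - (-15)·0 = 6 - 0 = 6; M22 = 4·(-6) - 0·0 = -24 - 0 = -24; M33 = 4·(-1) - 0·(-5) = -4 - 0 = -4; sum of minors = -22.
det A = 4·((-1)·(-6) - (-15)·0) - 0·((-5)·(-6) - (-15)·0) + 0·((-5)·0 - (-1)·0) = 4·6 - 0·30 + 0·0 = 24.
So p(s) = det(sI - A) = s^3 + 3s^2 - 22s - 24.
Rational-root test: any integer root divides -24. Testing small divisors, s = -1 works: p(-1) = -1 + 3 + 22 + (-24) = 0, so (s + 1) is a factor.
Dividing, p(s) = (s + 1)(s^2 + 2s - 24).
Factor s^2 + 2s - 24: two numbers with sum -2 and product -24 are 4 and -6, so s^2 + 2s - 24 = (s - 4)(s + 6).
Hence p(s) = (s - 4) (s + 1) (s + 6), with roots -6, -1, 4.
At least one eigenvalue has non-negative real part, so the system is not asymptotically stable.

-6, -1, 4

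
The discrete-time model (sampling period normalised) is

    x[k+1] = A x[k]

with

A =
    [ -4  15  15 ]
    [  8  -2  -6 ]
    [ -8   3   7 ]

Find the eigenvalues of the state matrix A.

det(zI - A) = z^3 - (tr A)z^2 + (M11 + M22 + M33)z - det A, where Mii is the 2×2 principal minor of A obtained by deleting row i and column i.
tr A = (-4) + (-2) + 7 = 1; M11 = (-2)·7 - (-6)·3 = -14 - (-18) = 4; M22 = (-4)·7 - 15·(-8) = -28 - (-120) = 92; M33 = (-4)·(-2) - 15·8 = 8 - 120 = -112; sum of minors = -16.
det A = (-4)·((-2)·7 - (-6)·3) - 15·(8·7 - (-6)·(-8)) + 15·(8·3 - (-2)·(-8)) = (-4)·4 - 15·8 + 15·8 = -16.
So p(z) = det(zI - A) = z^3 - z^2 - 16z + 16.
Rational-root test: any integer root divides 16. Testing small divisors, z = 1 works: p(1) = 1 + (-1) + (-16) + 16 = 0, so (z - 1) is a factor.
Dividing, p(z) = (z - 1)(z^2 - 16).
Factor z^2 - 16: two numbers with sum 0 and product -16 are 4 and -4, so z^2 - 16 = (z - 4)(z + 4).
Hence p(z) = (z - 4) (z - 1) (z + 4), with roots -4, 1, 4.

-4, 1, 4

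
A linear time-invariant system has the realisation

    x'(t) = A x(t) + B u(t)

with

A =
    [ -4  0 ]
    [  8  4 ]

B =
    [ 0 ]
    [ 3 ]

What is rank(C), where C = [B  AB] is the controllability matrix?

1

AB = [[0], [12]]
Controllability matrix C = [B  AB] = [[0, 0], [3, 12]]
Every column of C is a scalar multiple of column 1 = [0, 3] (multipliers 1, 4), so the columns span a one-dimensional space.
C ≠ 0, hence rank(C) = 1.
rank(C) = 1 < n = 2, so the pair (A, B) is not completely controllable.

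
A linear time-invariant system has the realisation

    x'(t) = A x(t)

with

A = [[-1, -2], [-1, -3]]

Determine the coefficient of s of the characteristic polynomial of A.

For a 2×2 matrix, det(sI - A) = s^2 - (tr A)s + det A.
tr A = -4, det A = 1.
So p(s) = s^2 + 4s + 1.
The coefficient of s is 4.

4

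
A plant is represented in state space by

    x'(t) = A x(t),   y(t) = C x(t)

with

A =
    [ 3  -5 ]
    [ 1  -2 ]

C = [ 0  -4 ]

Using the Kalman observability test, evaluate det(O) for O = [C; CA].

-16

CA = [[-4, 8]]
Observability matrix O = [C; CA] = [[0, -4], [-4, 8]]
det(O) = 0·8 - (-4)·(-4) = 0 - 16 = -16
Since det(O) ≠ 0, rank(O) = 2 and the system is completely observable.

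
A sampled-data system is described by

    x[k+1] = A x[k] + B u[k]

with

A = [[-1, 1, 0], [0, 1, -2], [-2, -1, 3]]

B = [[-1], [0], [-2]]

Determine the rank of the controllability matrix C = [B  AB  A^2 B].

3

AB = [[1], [4], [-4]]
A^2B = [[3], [12], [-18]]
Controllability matrix C = [B  AB  A^2B] = [[-1, 1, 3], [0, 4, 12], [-2, -4, -18]]
det(C) = (-1)·(4·(-18) - 12·(-4)) - 1·(0·(-18) - 12·(-2)) + 3·(0·(-4) - 4·(-2)) = (-1)·(-24) - 1·24 + 3·8 = 24 ≠ 0, so rank(C) = 3.
rank(C) = 3 = n, so the pair (A, B) is completely controllable.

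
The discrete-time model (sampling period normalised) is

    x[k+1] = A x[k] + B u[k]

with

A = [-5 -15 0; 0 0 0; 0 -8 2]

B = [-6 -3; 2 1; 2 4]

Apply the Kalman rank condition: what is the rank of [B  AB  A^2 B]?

AB = [[0, 0], [0, 0], [-12, 0]]
A^2B = [[0, 0], [0, 0], [-24, 0]]
Controllability matrix C = [B  AB  A^2B] = [[-6, -3, 0, 0, 0, 0], [2, 1, 0, 0, 0, 0], [2, 4, -12, 0, -24, 0]]
The rows r1, r2, r3 of C are linearly dependent: r1 + 3·r2 = 0 (check each entry), so rank(C) ≤ 2.
The 2×2 minor from rows 1, 3, columns 1, 2 is (-6)·4 - (-3)·2 = -24 - (-6) = -18 ≠ 0, so rank(C) = 2.
rank(C) = 2 < n = 3, so the pair (A, B) is not completely controllable.

2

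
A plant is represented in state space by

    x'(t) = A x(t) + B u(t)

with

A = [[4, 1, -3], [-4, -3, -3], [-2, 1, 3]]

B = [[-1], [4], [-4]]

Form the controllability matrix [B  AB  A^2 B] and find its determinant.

AB = [[12], [4], [-6]]
A^2B = [[70], [-42], [-38]]
Controllability matrix C = [B  AB  A^2B] = [[-1, 12, 70], [4, 4, -42], [-4, -6, -38]]
Expanding along the first row, det(C) = (-1)·(4·(-38) - (-42)·(-6)) - 12·(4·(-38) - (-42)·(-4)) + 70·(4·(-6) - 4·(-4)) = (-1)·(-404) - 12·(-320) + 70·(-8) = 3684
Since det(C) ≠ 0, rank(C) = 3 and the system is completely controllable.

3684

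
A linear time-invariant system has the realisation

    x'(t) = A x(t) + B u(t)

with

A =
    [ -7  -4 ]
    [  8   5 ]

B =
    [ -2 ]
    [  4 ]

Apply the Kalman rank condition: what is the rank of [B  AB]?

1

AB = [[-2], [4]]
Controllability matrix C = [B  AB] = [[-2, -2], [4, 4]]
Every column of C is a scalar multiple of column 1 = [-2, 4] (multipliers 1, 1), so the columns span a one-dimensional space.
C ≠ 0, hence rank(C) = 1.
rank(C) = 1 < n = 2, so the pair (A, B) is not completely controllable.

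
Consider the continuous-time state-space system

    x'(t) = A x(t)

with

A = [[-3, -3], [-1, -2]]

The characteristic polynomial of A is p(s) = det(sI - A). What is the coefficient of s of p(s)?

For a 2×2 matrix, det(sI - A) = s^2 - (tr A)s + det A.
tr A = -5, det A = 3.
So p(s) = s^2 + 5s + 3.
The coefficient of s is 5.

5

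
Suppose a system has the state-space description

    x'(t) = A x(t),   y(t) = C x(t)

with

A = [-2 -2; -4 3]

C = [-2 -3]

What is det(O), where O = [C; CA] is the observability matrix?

58

CA = [[16, -5]]
Observability matrix O = [C; CA] = [[-2, -3], [16, -5]]
det(O) = (-2)·(-5) - (-3)·16 = 10 - (-48) = 58
Since det(O) ≠ 0, rank(O) = 2 and the system is completely observable.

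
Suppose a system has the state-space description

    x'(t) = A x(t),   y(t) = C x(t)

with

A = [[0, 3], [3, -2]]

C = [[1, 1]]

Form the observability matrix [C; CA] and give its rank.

2

CA = [[3, 1]]
Observability matrix O = [C; CA] = [[1, 1], [3, 1]]
det(O) = 1·1 - 1·3 = 1 - 3 = -2 ≠ 0, so rank(O) = 2.
rank(O) = 2 = n, so the pair (A, C) is completely observable.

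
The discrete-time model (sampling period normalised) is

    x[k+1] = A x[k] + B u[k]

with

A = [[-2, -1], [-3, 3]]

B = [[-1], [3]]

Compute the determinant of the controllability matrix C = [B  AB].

-9

AB = [[-1], [12]]
Controllability matrix C = [B  AB] = [[-1, -1], [3, 12]]
det(C) = (-1)·12 - (-1)·3 = -12 - (-3) = -9
Since det(C) ≠ 0, rank(C) = 2 and the system is completely controllable.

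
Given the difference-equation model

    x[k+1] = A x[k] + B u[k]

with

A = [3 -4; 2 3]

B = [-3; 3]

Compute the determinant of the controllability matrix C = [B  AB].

54

AB = [[-21], [3]]
Controllability matrix C = [B  AB] = [[-3, -21], [3, 3]]
det(C) = (-3)·3 - (-21)·3 = -9 - (-63) = 54
Since det(C) ≠ 0, rank(C) = 2 and the system is completely controllable.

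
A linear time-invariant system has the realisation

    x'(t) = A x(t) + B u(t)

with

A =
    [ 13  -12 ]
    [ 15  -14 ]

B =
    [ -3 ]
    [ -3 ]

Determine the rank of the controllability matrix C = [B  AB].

1

AB = [[-3], [-3]]
Controllability matrix C = [B  AB] = [[-3, -3], [-3, -3]]
Every column of C is a scalar multiple of column 1 = [-3, -3] (multipliers 1, 1), so the columns span a one-dimensional space.
C ≠ 0, hence rank(C) = 1.
rank(C) = 1 < n = 2, so the pair (A, B) is not completely controllable.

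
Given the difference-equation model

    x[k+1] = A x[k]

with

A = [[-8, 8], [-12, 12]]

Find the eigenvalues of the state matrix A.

det(zI - A) = z^2 - (tr A)z + det A, with tr A = (-8) + 12 = 4 and det A = (-8)·12 - 8·(-12) = -96 - (-96) = 0.
So p(z) = det(zI - A) = z^2 - 4z.
Factor z^2 - 4z: two numbers with sum 4 and product 0 are 4 and 0, so z^2 - 4z = z(z - 4).
Hence p(z) = z (z - 4), with roots 0, 4.

0, 4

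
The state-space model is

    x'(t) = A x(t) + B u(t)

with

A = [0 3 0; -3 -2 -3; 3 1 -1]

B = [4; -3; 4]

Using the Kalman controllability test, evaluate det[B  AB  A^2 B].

AB = [[-9], [-18], [5]]
A^2B = [[-54], [48], [-50]]
Controllability matrix C = [B  AB  A^2B] = [[4, -9, -54], [-3, -18, 48], [4, 5, -50]]
Expanding along the first row, det(C) = 4·((-18)·(-50) - 48·5) - (-9)·((-3)·(-50) - 48·4) + (-54)·((-3)·5 - (-18)·4) = 4·660 - (-9)·(-42) + (-54)·57 = -816
Since det(C) ≠ 0, rank(C) = 3 and the system is completely controllable.

-816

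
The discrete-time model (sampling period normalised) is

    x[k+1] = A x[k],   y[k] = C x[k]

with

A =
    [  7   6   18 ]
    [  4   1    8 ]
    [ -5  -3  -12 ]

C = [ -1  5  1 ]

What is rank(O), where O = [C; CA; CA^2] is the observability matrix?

2

CA = [[8, -4, 10]]
CA^2 = [[-10, 14, -8]]
Observability matrix O = [C; CA; CA^2] = [[-1, 5, 1], [8, -4, 10], [-10, 14, -8]]
The columns c1, c2, c3 of O are linearly dependent: -3·c1 - c2 + 2·c3 = 0 (check each entry), so rank(O) ≤ 2.
The 2×2 minor from rows 1, 2, columns 1, 2 is (-1)·(-4) - 5·8 = 4 - 40 = -36 ≠ 0, so rank(O) = 2.
rank(O) = 2 < n = 3, so the pair (A, C) is not completely observable.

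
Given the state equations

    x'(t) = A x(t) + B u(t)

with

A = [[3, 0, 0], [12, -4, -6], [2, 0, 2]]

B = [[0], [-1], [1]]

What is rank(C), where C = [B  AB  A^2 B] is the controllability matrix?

AB = [[0], [-2], [2]]
A^2B = [[0], [-4], [4]]
Controllability matrix C = [B  AB  A^2B] = [[0, 0, 0], [-1, -2, -4], [1, 2, 4]]
Every column of C is a scalar multiple of column 1 = [0, -1, 1] (multipliers 1, 2, 4), so the columns span a one-dimensional space.
C ≠ 0, hence rank(C) = 1.
rank(C) = 1 < n = 3, so the pair (A, B) is not completely controllable.

1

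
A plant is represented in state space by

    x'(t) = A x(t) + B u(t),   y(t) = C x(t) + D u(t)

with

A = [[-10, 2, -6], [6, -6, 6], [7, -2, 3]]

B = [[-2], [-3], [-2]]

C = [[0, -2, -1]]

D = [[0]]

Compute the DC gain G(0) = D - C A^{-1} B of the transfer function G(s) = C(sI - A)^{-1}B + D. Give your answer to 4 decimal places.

G(0) = C(-A)^{-1}B + D = -C A^{-1} B + D.
det A = -72, so A^{-1} = (1/-72)·adj(A) = [[1/12, -1/12, 1/3], [-1/3, -1/6, -1/3], [-5/12, 1/12, -2/3]]
A^{-1} B = [-7/12, 11/6, 23/12]^T
C A^{-1} B = -67/12
G(0) = D - C A^{-1} B = 0 - (-67/12) = 67/12 ≈ 5.5833

5.5833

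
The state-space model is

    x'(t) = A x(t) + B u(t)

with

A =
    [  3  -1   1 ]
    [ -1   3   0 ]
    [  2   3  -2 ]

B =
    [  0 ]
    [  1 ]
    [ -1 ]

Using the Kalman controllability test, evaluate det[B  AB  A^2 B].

-20

AB = [[-2], [3], [5]]
A^2B = [[-4], [11], [-5]]
Controllability matrix C = [B  AB  A^2B] = [[0, -2, -4], [1, 3, 11], [-1, 5, -5]]
Expanding along the first row, det(C) = 0·(3·(-5) - 11·5) - (-2)·(1·(-5) - 11·(-1)) + (-4)·(1·5 - 3·(-1)) = 0·(-70) - (-2)·6 + (-4)·8 = -20
Since det(C) ≠ 0, rank(C) = 3 and the system is completely controllable.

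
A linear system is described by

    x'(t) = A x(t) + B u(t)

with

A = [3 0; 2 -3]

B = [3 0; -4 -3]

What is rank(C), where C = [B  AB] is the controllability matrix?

2

AB = [[9, 0], [18, 9]]
Controllability matrix C = [B  AB] = [[3, 0, 9, 0], [-4, -3, 18, 9]]
Take the 2×2 submatrix of C formed by columns 1, 2: [[3, 0], [-4, -3]]. Its determinant is 3·(-3) - 0·(-4) = -9 - 0 = -9 ≠ 0.
So rank(C) ≥ 2; since C has 2 rows, rank(C) = 2.
rank(C) = 2 = n, so the pair (A, B) is completely controllable.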